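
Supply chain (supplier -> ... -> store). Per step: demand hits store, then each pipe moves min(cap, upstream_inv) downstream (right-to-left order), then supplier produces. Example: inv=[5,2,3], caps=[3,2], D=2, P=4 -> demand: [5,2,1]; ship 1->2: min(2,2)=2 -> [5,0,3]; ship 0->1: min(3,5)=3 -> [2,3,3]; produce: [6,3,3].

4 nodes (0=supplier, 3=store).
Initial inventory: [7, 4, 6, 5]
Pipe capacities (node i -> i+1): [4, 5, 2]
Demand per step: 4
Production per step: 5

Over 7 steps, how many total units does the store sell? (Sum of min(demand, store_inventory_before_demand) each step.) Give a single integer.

Answer: 17

Derivation:
Step 1: sold=4 (running total=4) -> [8 4 8 3]
Step 2: sold=3 (running total=7) -> [9 4 10 2]
Step 3: sold=2 (running total=9) -> [10 4 12 2]
Step 4: sold=2 (running total=11) -> [11 4 14 2]
Step 5: sold=2 (running total=13) -> [12 4 16 2]
Step 6: sold=2 (running total=15) -> [13 4 18 2]
Step 7: sold=2 (running total=17) -> [14 4 20 2]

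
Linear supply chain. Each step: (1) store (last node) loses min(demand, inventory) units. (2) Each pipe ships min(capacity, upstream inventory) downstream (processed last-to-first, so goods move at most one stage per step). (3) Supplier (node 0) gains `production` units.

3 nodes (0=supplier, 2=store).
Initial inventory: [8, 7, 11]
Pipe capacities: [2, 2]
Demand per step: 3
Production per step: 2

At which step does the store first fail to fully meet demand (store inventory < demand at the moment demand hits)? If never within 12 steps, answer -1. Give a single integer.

Step 1: demand=3,sold=3 ship[1->2]=2 ship[0->1]=2 prod=2 -> [8 7 10]
Step 2: demand=3,sold=3 ship[1->2]=2 ship[0->1]=2 prod=2 -> [8 7 9]
Step 3: demand=3,sold=3 ship[1->2]=2 ship[0->1]=2 prod=2 -> [8 7 8]
Step 4: demand=3,sold=3 ship[1->2]=2 ship[0->1]=2 prod=2 -> [8 7 7]
Step 5: demand=3,sold=3 ship[1->2]=2 ship[0->1]=2 prod=2 -> [8 7 6]
Step 6: demand=3,sold=3 ship[1->2]=2 ship[0->1]=2 prod=2 -> [8 7 5]
Step 7: demand=3,sold=3 ship[1->2]=2 ship[0->1]=2 prod=2 -> [8 7 4]
Step 8: demand=3,sold=3 ship[1->2]=2 ship[0->1]=2 prod=2 -> [8 7 3]
Step 9: demand=3,sold=3 ship[1->2]=2 ship[0->1]=2 prod=2 -> [8 7 2]
Step 10: demand=3,sold=2 ship[1->2]=2 ship[0->1]=2 prod=2 -> [8 7 2]
Step 11: demand=3,sold=2 ship[1->2]=2 ship[0->1]=2 prod=2 -> [8 7 2]
Step 12: demand=3,sold=2 ship[1->2]=2 ship[0->1]=2 prod=2 -> [8 7 2]
First stockout at step 10

10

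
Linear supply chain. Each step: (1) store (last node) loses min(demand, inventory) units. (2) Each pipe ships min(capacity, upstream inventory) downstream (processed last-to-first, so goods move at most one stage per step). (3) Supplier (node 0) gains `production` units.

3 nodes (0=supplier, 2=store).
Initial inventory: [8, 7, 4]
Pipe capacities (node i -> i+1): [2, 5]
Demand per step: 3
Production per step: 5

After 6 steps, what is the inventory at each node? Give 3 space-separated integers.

Step 1: demand=3,sold=3 ship[1->2]=5 ship[0->1]=2 prod=5 -> inv=[11 4 6]
Step 2: demand=3,sold=3 ship[1->2]=4 ship[0->1]=2 prod=5 -> inv=[14 2 7]
Step 3: demand=3,sold=3 ship[1->2]=2 ship[0->1]=2 prod=5 -> inv=[17 2 6]
Step 4: demand=3,sold=3 ship[1->2]=2 ship[0->1]=2 prod=5 -> inv=[20 2 5]
Step 5: demand=3,sold=3 ship[1->2]=2 ship[0->1]=2 prod=5 -> inv=[23 2 4]
Step 6: demand=3,sold=3 ship[1->2]=2 ship[0->1]=2 prod=5 -> inv=[26 2 3]

26 2 3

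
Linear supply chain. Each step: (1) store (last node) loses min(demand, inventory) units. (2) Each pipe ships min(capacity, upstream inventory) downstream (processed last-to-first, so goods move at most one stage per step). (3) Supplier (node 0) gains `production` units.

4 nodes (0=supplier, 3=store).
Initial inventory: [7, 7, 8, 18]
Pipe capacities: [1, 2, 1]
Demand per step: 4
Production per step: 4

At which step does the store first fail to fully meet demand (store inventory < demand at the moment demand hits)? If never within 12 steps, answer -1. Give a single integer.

Step 1: demand=4,sold=4 ship[2->3]=1 ship[1->2]=2 ship[0->1]=1 prod=4 -> [10 6 9 15]
Step 2: demand=4,sold=4 ship[2->3]=1 ship[1->2]=2 ship[0->1]=1 prod=4 -> [13 5 10 12]
Step 3: demand=4,sold=4 ship[2->3]=1 ship[1->2]=2 ship[0->1]=1 prod=4 -> [16 4 11 9]
Step 4: demand=4,sold=4 ship[2->3]=1 ship[1->2]=2 ship[0->1]=1 prod=4 -> [19 3 12 6]
Step 5: demand=4,sold=4 ship[2->3]=1 ship[1->2]=2 ship[0->1]=1 prod=4 -> [22 2 13 3]
Step 6: demand=4,sold=3 ship[2->3]=1 ship[1->2]=2 ship[0->1]=1 prod=4 -> [25 1 14 1]
Step 7: demand=4,sold=1 ship[2->3]=1 ship[1->2]=1 ship[0->1]=1 prod=4 -> [28 1 14 1]
Step 8: demand=4,sold=1 ship[2->3]=1 ship[1->2]=1 ship[0->1]=1 prod=4 -> [31 1 14 1]
Step 9: demand=4,sold=1 ship[2->3]=1 ship[1->2]=1 ship[0->1]=1 prod=4 -> [34 1 14 1]
Step 10: demand=4,sold=1 ship[2->3]=1 ship[1->2]=1 ship[0->1]=1 prod=4 -> [37 1 14 1]
Step 11: demand=4,sold=1 ship[2->3]=1 ship[1->2]=1 ship[0->1]=1 prod=4 -> [40 1 14 1]
Step 12: demand=4,sold=1 ship[2->3]=1 ship[1->2]=1 ship[0->1]=1 prod=4 -> [43 1 14 1]
First stockout at step 6

6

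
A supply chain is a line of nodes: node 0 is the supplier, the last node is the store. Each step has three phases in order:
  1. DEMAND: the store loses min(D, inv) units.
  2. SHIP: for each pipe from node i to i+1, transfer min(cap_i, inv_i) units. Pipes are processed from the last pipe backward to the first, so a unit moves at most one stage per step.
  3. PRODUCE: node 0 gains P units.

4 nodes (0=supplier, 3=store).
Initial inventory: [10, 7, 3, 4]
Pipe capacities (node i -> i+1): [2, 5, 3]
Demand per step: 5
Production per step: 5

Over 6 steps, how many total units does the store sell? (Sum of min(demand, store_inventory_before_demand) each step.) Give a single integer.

Answer: 19

Derivation:
Step 1: sold=4 (running total=4) -> [13 4 5 3]
Step 2: sold=3 (running total=7) -> [16 2 6 3]
Step 3: sold=3 (running total=10) -> [19 2 5 3]
Step 4: sold=3 (running total=13) -> [22 2 4 3]
Step 5: sold=3 (running total=16) -> [25 2 3 3]
Step 6: sold=3 (running total=19) -> [28 2 2 3]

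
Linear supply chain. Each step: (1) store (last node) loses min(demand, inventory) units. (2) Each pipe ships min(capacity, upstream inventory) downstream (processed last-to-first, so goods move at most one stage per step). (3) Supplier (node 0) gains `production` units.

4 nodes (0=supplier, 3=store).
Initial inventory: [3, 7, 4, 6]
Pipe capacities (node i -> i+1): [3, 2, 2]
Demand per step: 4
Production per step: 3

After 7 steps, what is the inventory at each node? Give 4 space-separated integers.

Step 1: demand=4,sold=4 ship[2->3]=2 ship[1->2]=2 ship[0->1]=3 prod=3 -> inv=[3 8 4 4]
Step 2: demand=4,sold=4 ship[2->3]=2 ship[1->2]=2 ship[0->1]=3 prod=3 -> inv=[3 9 4 2]
Step 3: demand=4,sold=2 ship[2->3]=2 ship[1->2]=2 ship[0->1]=3 prod=3 -> inv=[3 10 4 2]
Step 4: demand=4,sold=2 ship[2->3]=2 ship[1->2]=2 ship[0->1]=3 prod=3 -> inv=[3 11 4 2]
Step 5: demand=4,sold=2 ship[2->3]=2 ship[1->2]=2 ship[0->1]=3 prod=3 -> inv=[3 12 4 2]
Step 6: demand=4,sold=2 ship[2->3]=2 ship[1->2]=2 ship[0->1]=3 prod=3 -> inv=[3 13 4 2]
Step 7: demand=4,sold=2 ship[2->3]=2 ship[1->2]=2 ship[0->1]=3 prod=3 -> inv=[3 14 4 2]

3 14 4 2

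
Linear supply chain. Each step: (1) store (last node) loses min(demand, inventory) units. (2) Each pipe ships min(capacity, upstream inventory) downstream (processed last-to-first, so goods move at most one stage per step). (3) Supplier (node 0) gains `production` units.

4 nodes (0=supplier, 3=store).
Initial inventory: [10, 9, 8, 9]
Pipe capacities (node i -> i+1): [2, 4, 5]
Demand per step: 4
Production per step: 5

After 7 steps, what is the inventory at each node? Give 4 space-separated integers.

Step 1: demand=4,sold=4 ship[2->3]=5 ship[1->2]=4 ship[0->1]=2 prod=5 -> inv=[13 7 7 10]
Step 2: demand=4,sold=4 ship[2->3]=5 ship[1->2]=4 ship[0->1]=2 prod=5 -> inv=[16 5 6 11]
Step 3: demand=4,sold=4 ship[2->3]=5 ship[1->2]=4 ship[0->1]=2 prod=5 -> inv=[19 3 5 12]
Step 4: demand=4,sold=4 ship[2->3]=5 ship[1->2]=3 ship[0->1]=2 prod=5 -> inv=[22 2 3 13]
Step 5: demand=4,sold=4 ship[2->3]=3 ship[1->2]=2 ship[0->1]=2 prod=5 -> inv=[25 2 2 12]
Step 6: demand=4,sold=4 ship[2->3]=2 ship[1->2]=2 ship[0->1]=2 prod=5 -> inv=[28 2 2 10]
Step 7: demand=4,sold=4 ship[2->3]=2 ship[1->2]=2 ship[0->1]=2 prod=5 -> inv=[31 2 2 8]

31 2 2 8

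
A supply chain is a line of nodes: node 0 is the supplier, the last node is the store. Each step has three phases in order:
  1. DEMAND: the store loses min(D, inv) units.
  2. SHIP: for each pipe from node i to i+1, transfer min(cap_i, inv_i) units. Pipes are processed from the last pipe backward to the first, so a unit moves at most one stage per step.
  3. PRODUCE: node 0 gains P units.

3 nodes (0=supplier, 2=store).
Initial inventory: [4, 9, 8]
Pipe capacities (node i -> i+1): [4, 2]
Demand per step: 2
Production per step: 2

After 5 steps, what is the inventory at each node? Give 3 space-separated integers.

Step 1: demand=2,sold=2 ship[1->2]=2 ship[0->1]=4 prod=2 -> inv=[2 11 8]
Step 2: demand=2,sold=2 ship[1->2]=2 ship[0->1]=2 prod=2 -> inv=[2 11 8]
Step 3: demand=2,sold=2 ship[1->2]=2 ship[0->1]=2 prod=2 -> inv=[2 11 8]
Step 4: demand=2,sold=2 ship[1->2]=2 ship[0->1]=2 prod=2 -> inv=[2 11 8]
Step 5: demand=2,sold=2 ship[1->2]=2 ship[0->1]=2 prod=2 -> inv=[2 11 8]

2 11 8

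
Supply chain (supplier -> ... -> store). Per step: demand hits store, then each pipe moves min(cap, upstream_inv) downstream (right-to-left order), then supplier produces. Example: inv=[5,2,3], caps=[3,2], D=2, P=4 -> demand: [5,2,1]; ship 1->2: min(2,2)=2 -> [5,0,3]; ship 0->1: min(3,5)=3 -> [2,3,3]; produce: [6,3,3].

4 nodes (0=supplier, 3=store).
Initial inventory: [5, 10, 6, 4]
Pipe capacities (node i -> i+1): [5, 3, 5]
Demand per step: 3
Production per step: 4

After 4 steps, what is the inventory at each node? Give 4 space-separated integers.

Step 1: demand=3,sold=3 ship[2->3]=5 ship[1->2]=3 ship[0->1]=5 prod=4 -> inv=[4 12 4 6]
Step 2: demand=3,sold=3 ship[2->3]=4 ship[1->2]=3 ship[0->1]=4 prod=4 -> inv=[4 13 3 7]
Step 3: demand=3,sold=3 ship[2->3]=3 ship[1->2]=3 ship[0->1]=4 prod=4 -> inv=[4 14 3 7]
Step 4: demand=3,sold=3 ship[2->3]=3 ship[1->2]=3 ship[0->1]=4 prod=4 -> inv=[4 15 3 7]

4 15 3 7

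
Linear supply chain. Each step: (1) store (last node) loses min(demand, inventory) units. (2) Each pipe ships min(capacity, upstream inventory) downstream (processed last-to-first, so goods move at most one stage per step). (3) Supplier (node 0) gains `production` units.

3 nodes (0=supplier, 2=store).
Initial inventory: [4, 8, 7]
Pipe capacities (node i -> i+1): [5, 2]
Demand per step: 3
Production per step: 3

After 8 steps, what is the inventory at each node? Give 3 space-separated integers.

Step 1: demand=3,sold=3 ship[1->2]=2 ship[0->1]=4 prod=3 -> inv=[3 10 6]
Step 2: demand=3,sold=3 ship[1->2]=2 ship[0->1]=3 prod=3 -> inv=[3 11 5]
Step 3: demand=3,sold=3 ship[1->2]=2 ship[0->1]=3 prod=3 -> inv=[3 12 4]
Step 4: demand=3,sold=3 ship[1->2]=2 ship[0->1]=3 prod=3 -> inv=[3 13 3]
Step 5: demand=3,sold=3 ship[1->2]=2 ship[0->1]=3 prod=3 -> inv=[3 14 2]
Step 6: demand=3,sold=2 ship[1->2]=2 ship[0->1]=3 prod=3 -> inv=[3 15 2]
Step 7: demand=3,sold=2 ship[1->2]=2 ship[0->1]=3 prod=3 -> inv=[3 16 2]
Step 8: demand=3,sold=2 ship[1->2]=2 ship[0->1]=3 prod=3 -> inv=[3 17 2]

3 17 2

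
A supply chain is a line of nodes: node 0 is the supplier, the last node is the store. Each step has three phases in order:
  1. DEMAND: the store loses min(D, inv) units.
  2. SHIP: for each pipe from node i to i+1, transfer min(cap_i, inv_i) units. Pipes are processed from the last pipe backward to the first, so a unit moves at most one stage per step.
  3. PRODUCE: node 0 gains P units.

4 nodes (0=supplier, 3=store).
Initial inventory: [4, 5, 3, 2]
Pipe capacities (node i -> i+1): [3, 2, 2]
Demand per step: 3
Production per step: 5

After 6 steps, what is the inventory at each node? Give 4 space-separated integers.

Step 1: demand=3,sold=2 ship[2->3]=2 ship[1->2]=2 ship[0->1]=3 prod=5 -> inv=[6 6 3 2]
Step 2: demand=3,sold=2 ship[2->3]=2 ship[1->2]=2 ship[0->1]=3 prod=5 -> inv=[8 7 3 2]
Step 3: demand=3,sold=2 ship[2->3]=2 ship[1->2]=2 ship[0->1]=3 prod=5 -> inv=[10 8 3 2]
Step 4: demand=3,sold=2 ship[2->3]=2 ship[1->2]=2 ship[0->1]=3 prod=5 -> inv=[12 9 3 2]
Step 5: demand=3,sold=2 ship[2->3]=2 ship[1->2]=2 ship[0->1]=3 prod=5 -> inv=[14 10 3 2]
Step 6: demand=3,sold=2 ship[2->3]=2 ship[1->2]=2 ship[0->1]=3 prod=5 -> inv=[16 11 3 2]

16 11 3 2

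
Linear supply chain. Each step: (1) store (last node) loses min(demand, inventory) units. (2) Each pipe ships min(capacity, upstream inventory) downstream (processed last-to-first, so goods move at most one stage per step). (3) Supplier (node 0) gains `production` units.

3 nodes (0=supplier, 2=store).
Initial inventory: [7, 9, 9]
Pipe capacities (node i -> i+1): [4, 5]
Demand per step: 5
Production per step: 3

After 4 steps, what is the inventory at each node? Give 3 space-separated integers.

Step 1: demand=5,sold=5 ship[1->2]=5 ship[0->1]=4 prod=3 -> inv=[6 8 9]
Step 2: demand=5,sold=5 ship[1->2]=5 ship[0->1]=4 prod=3 -> inv=[5 7 9]
Step 3: demand=5,sold=5 ship[1->2]=5 ship[0->1]=4 prod=3 -> inv=[4 6 9]
Step 4: demand=5,sold=5 ship[1->2]=5 ship[0->1]=4 prod=3 -> inv=[3 5 9]

3 5 9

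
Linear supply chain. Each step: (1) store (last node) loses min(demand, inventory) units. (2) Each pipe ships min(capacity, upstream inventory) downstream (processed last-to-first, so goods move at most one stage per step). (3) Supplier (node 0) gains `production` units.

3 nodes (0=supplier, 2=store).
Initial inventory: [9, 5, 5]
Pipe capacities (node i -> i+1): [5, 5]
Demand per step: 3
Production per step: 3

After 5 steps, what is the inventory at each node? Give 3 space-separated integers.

Step 1: demand=3,sold=3 ship[1->2]=5 ship[0->1]=5 prod=3 -> inv=[7 5 7]
Step 2: demand=3,sold=3 ship[1->2]=5 ship[0->1]=5 prod=3 -> inv=[5 5 9]
Step 3: demand=3,sold=3 ship[1->2]=5 ship[0->1]=5 prod=3 -> inv=[3 5 11]
Step 4: demand=3,sold=3 ship[1->2]=5 ship[0->1]=3 prod=3 -> inv=[3 3 13]
Step 5: demand=3,sold=3 ship[1->2]=3 ship[0->1]=3 prod=3 -> inv=[3 3 13]

3 3 13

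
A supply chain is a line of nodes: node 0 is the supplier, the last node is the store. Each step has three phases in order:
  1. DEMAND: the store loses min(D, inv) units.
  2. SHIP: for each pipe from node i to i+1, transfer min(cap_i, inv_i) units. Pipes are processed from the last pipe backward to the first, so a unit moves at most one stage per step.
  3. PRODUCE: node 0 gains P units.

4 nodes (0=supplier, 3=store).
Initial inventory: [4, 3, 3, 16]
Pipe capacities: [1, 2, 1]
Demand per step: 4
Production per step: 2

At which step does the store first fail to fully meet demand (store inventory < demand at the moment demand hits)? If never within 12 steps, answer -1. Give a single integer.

Step 1: demand=4,sold=4 ship[2->3]=1 ship[1->2]=2 ship[0->1]=1 prod=2 -> [5 2 4 13]
Step 2: demand=4,sold=4 ship[2->3]=1 ship[1->2]=2 ship[0->1]=1 prod=2 -> [6 1 5 10]
Step 3: demand=4,sold=4 ship[2->3]=1 ship[1->2]=1 ship[0->1]=1 prod=2 -> [7 1 5 7]
Step 4: demand=4,sold=4 ship[2->3]=1 ship[1->2]=1 ship[0->1]=1 prod=2 -> [8 1 5 4]
Step 5: demand=4,sold=4 ship[2->3]=1 ship[1->2]=1 ship[0->1]=1 prod=2 -> [9 1 5 1]
Step 6: demand=4,sold=1 ship[2->3]=1 ship[1->2]=1 ship[0->1]=1 prod=2 -> [10 1 5 1]
Step 7: demand=4,sold=1 ship[2->3]=1 ship[1->2]=1 ship[0->1]=1 prod=2 -> [11 1 5 1]
Step 8: demand=4,sold=1 ship[2->3]=1 ship[1->2]=1 ship[0->1]=1 prod=2 -> [12 1 5 1]
Step 9: demand=4,sold=1 ship[2->3]=1 ship[1->2]=1 ship[0->1]=1 prod=2 -> [13 1 5 1]
Step 10: demand=4,sold=1 ship[2->3]=1 ship[1->2]=1 ship[0->1]=1 prod=2 -> [14 1 5 1]
Step 11: demand=4,sold=1 ship[2->3]=1 ship[1->2]=1 ship[0->1]=1 prod=2 -> [15 1 5 1]
Step 12: demand=4,sold=1 ship[2->3]=1 ship[1->2]=1 ship[0->1]=1 prod=2 -> [16 1 5 1]
First stockout at step 6

6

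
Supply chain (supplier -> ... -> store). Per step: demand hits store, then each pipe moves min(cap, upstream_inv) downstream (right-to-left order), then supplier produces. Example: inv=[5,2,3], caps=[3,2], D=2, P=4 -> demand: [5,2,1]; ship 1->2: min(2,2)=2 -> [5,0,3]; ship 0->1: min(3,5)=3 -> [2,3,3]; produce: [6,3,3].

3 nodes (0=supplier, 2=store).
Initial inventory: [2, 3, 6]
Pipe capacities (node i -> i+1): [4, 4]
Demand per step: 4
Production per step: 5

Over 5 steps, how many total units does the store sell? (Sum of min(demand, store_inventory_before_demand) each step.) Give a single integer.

Answer: 19

Derivation:
Step 1: sold=4 (running total=4) -> [5 2 5]
Step 2: sold=4 (running total=8) -> [6 4 3]
Step 3: sold=3 (running total=11) -> [7 4 4]
Step 4: sold=4 (running total=15) -> [8 4 4]
Step 5: sold=4 (running total=19) -> [9 4 4]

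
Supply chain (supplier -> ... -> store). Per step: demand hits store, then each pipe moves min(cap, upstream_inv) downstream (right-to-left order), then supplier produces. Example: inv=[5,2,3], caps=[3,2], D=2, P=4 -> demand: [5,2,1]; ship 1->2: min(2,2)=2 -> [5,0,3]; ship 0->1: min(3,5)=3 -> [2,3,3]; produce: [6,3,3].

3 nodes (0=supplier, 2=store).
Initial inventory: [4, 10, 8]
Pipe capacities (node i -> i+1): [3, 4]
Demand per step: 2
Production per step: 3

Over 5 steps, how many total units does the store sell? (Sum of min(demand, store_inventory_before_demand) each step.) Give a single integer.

Step 1: sold=2 (running total=2) -> [4 9 10]
Step 2: sold=2 (running total=4) -> [4 8 12]
Step 3: sold=2 (running total=6) -> [4 7 14]
Step 4: sold=2 (running total=8) -> [4 6 16]
Step 5: sold=2 (running total=10) -> [4 5 18]

Answer: 10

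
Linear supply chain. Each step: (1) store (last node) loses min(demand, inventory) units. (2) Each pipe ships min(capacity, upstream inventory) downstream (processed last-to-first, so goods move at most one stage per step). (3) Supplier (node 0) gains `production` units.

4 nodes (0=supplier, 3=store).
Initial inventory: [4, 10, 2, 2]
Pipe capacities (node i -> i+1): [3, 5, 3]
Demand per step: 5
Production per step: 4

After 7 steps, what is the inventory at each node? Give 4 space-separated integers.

Step 1: demand=5,sold=2 ship[2->3]=2 ship[1->2]=5 ship[0->1]=3 prod=4 -> inv=[5 8 5 2]
Step 2: demand=5,sold=2 ship[2->3]=3 ship[1->2]=5 ship[0->1]=3 prod=4 -> inv=[6 6 7 3]
Step 3: demand=5,sold=3 ship[2->3]=3 ship[1->2]=5 ship[0->1]=3 prod=4 -> inv=[7 4 9 3]
Step 4: demand=5,sold=3 ship[2->3]=3 ship[1->2]=4 ship[0->1]=3 prod=4 -> inv=[8 3 10 3]
Step 5: demand=5,sold=3 ship[2->3]=3 ship[1->2]=3 ship[0->1]=3 prod=4 -> inv=[9 3 10 3]
Step 6: demand=5,sold=3 ship[2->3]=3 ship[1->2]=3 ship[0->1]=3 prod=4 -> inv=[10 3 10 3]
Step 7: demand=5,sold=3 ship[2->3]=3 ship[1->2]=3 ship[0->1]=3 prod=4 -> inv=[11 3 10 3]

11 3 10 3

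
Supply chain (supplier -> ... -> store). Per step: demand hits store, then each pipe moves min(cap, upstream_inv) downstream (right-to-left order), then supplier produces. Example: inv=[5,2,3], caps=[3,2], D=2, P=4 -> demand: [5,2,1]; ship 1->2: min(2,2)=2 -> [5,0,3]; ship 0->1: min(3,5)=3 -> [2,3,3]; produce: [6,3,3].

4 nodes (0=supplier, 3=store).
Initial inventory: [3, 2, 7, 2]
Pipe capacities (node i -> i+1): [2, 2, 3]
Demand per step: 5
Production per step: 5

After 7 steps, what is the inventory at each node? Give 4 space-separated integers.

Step 1: demand=5,sold=2 ship[2->3]=3 ship[1->2]=2 ship[0->1]=2 prod=5 -> inv=[6 2 6 3]
Step 2: demand=5,sold=3 ship[2->3]=3 ship[1->2]=2 ship[0->1]=2 prod=5 -> inv=[9 2 5 3]
Step 3: demand=5,sold=3 ship[2->3]=3 ship[1->2]=2 ship[0->1]=2 prod=5 -> inv=[12 2 4 3]
Step 4: demand=5,sold=3 ship[2->3]=3 ship[1->2]=2 ship[0->1]=2 prod=5 -> inv=[15 2 3 3]
Step 5: demand=5,sold=3 ship[2->3]=3 ship[1->2]=2 ship[0->1]=2 prod=5 -> inv=[18 2 2 3]
Step 6: demand=5,sold=3 ship[2->3]=2 ship[1->2]=2 ship[0->1]=2 prod=5 -> inv=[21 2 2 2]
Step 7: demand=5,sold=2 ship[2->3]=2 ship[1->2]=2 ship[0->1]=2 prod=5 -> inv=[24 2 2 2]

24 2 2 2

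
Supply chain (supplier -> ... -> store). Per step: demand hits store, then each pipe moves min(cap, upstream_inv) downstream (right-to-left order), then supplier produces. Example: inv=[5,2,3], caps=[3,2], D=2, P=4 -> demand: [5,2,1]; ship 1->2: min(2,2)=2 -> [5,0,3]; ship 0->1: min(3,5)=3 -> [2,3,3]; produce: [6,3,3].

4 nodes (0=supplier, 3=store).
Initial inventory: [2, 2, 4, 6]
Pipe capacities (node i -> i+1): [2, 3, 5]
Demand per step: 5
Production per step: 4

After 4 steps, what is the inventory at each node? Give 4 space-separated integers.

Step 1: demand=5,sold=5 ship[2->3]=4 ship[1->2]=2 ship[0->1]=2 prod=4 -> inv=[4 2 2 5]
Step 2: demand=5,sold=5 ship[2->3]=2 ship[1->2]=2 ship[0->1]=2 prod=4 -> inv=[6 2 2 2]
Step 3: demand=5,sold=2 ship[2->3]=2 ship[1->2]=2 ship[0->1]=2 prod=4 -> inv=[8 2 2 2]
Step 4: demand=5,sold=2 ship[2->3]=2 ship[1->2]=2 ship[0->1]=2 prod=4 -> inv=[10 2 2 2]

10 2 2 2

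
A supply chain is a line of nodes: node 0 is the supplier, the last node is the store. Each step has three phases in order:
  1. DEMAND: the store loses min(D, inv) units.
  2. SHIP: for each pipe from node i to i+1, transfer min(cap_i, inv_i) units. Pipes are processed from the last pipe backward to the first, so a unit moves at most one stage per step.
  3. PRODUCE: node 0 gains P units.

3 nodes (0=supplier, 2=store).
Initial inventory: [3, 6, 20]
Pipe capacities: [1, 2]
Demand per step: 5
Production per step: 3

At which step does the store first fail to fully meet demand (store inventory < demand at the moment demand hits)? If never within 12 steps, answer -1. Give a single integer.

Step 1: demand=5,sold=5 ship[1->2]=2 ship[0->1]=1 prod=3 -> [5 5 17]
Step 2: demand=5,sold=5 ship[1->2]=2 ship[0->1]=1 prod=3 -> [7 4 14]
Step 3: demand=5,sold=5 ship[1->2]=2 ship[0->1]=1 prod=3 -> [9 3 11]
Step 4: demand=5,sold=5 ship[1->2]=2 ship[0->1]=1 prod=3 -> [11 2 8]
Step 5: demand=5,sold=5 ship[1->2]=2 ship[0->1]=1 prod=3 -> [13 1 5]
Step 6: demand=5,sold=5 ship[1->2]=1 ship[0->1]=1 prod=3 -> [15 1 1]
Step 7: demand=5,sold=1 ship[1->2]=1 ship[0->1]=1 prod=3 -> [17 1 1]
Step 8: demand=5,sold=1 ship[1->2]=1 ship[0->1]=1 prod=3 -> [19 1 1]
Step 9: demand=5,sold=1 ship[1->2]=1 ship[0->1]=1 prod=3 -> [21 1 1]
Step 10: demand=5,sold=1 ship[1->2]=1 ship[0->1]=1 prod=3 -> [23 1 1]
Step 11: demand=5,sold=1 ship[1->2]=1 ship[0->1]=1 prod=3 -> [25 1 1]
Step 12: demand=5,sold=1 ship[1->2]=1 ship[0->1]=1 prod=3 -> [27 1 1]
First stockout at step 7

7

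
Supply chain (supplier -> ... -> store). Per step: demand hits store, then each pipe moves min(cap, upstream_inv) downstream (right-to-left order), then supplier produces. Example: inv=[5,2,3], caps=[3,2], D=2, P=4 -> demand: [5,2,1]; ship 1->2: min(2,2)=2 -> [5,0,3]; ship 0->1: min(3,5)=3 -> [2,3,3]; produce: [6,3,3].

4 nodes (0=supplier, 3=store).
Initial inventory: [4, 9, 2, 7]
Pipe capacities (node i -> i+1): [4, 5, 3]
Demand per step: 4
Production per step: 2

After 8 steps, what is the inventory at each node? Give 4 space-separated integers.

Step 1: demand=4,sold=4 ship[2->3]=2 ship[1->2]=5 ship[0->1]=4 prod=2 -> inv=[2 8 5 5]
Step 2: demand=4,sold=4 ship[2->3]=3 ship[1->2]=5 ship[0->1]=2 prod=2 -> inv=[2 5 7 4]
Step 3: demand=4,sold=4 ship[2->3]=3 ship[1->2]=5 ship[0->1]=2 prod=2 -> inv=[2 2 9 3]
Step 4: demand=4,sold=3 ship[2->3]=3 ship[1->2]=2 ship[0->1]=2 prod=2 -> inv=[2 2 8 3]
Step 5: demand=4,sold=3 ship[2->3]=3 ship[1->2]=2 ship[0->1]=2 prod=2 -> inv=[2 2 7 3]
Step 6: demand=4,sold=3 ship[2->3]=3 ship[1->2]=2 ship[0->1]=2 prod=2 -> inv=[2 2 6 3]
Step 7: demand=4,sold=3 ship[2->3]=3 ship[1->2]=2 ship[0->1]=2 prod=2 -> inv=[2 2 5 3]
Step 8: demand=4,sold=3 ship[2->3]=3 ship[1->2]=2 ship[0->1]=2 prod=2 -> inv=[2 2 4 3]

2 2 4 3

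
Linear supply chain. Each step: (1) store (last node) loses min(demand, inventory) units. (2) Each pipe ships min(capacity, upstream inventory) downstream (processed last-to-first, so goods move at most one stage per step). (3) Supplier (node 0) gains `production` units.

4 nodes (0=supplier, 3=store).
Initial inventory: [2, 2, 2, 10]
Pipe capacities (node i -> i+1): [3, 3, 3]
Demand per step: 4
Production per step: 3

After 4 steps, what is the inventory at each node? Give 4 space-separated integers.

Step 1: demand=4,sold=4 ship[2->3]=2 ship[1->2]=2 ship[0->1]=2 prod=3 -> inv=[3 2 2 8]
Step 2: demand=4,sold=4 ship[2->3]=2 ship[1->2]=2 ship[0->1]=3 prod=3 -> inv=[3 3 2 6]
Step 3: demand=4,sold=4 ship[2->3]=2 ship[1->2]=3 ship[0->1]=3 prod=3 -> inv=[3 3 3 4]
Step 4: demand=4,sold=4 ship[2->3]=3 ship[1->2]=3 ship[0->1]=3 prod=3 -> inv=[3 3 3 3]

3 3 3 3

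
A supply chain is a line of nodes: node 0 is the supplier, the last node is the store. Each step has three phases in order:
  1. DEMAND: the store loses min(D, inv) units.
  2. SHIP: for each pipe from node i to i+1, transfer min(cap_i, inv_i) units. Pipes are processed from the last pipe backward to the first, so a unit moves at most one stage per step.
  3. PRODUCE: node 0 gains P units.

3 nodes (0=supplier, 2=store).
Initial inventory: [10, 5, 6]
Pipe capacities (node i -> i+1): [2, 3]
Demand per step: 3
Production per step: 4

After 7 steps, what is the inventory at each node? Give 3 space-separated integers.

Step 1: demand=3,sold=3 ship[1->2]=3 ship[0->1]=2 prod=4 -> inv=[12 4 6]
Step 2: demand=3,sold=3 ship[1->2]=3 ship[0->1]=2 prod=4 -> inv=[14 3 6]
Step 3: demand=3,sold=3 ship[1->2]=3 ship[0->1]=2 prod=4 -> inv=[16 2 6]
Step 4: demand=3,sold=3 ship[1->2]=2 ship[0->1]=2 prod=4 -> inv=[18 2 5]
Step 5: demand=3,sold=3 ship[1->2]=2 ship[0->1]=2 prod=4 -> inv=[20 2 4]
Step 6: demand=3,sold=3 ship[1->2]=2 ship[0->1]=2 prod=4 -> inv=[22 2 3]
Step 7: demand=3,sold=3 ship[1->2]=2 ship[0->1]=2 prod=4 -> inv=[24 2 2]

24 2 2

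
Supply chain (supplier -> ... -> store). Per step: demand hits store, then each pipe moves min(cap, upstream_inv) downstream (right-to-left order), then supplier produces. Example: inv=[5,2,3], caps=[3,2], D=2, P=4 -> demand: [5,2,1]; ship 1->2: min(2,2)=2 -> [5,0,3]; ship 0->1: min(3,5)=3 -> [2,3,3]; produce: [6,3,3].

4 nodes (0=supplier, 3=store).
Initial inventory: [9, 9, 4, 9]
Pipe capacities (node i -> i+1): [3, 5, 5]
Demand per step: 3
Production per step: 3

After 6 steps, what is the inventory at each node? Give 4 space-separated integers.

Step 1: demand=3,sold=3 ship[2->3]=4 ship[1->2]=5 ship[0->1]=3 prod=3 -> inv=[9 7 5 10]
Step 2: demand=3,sold=3 ship[2->3]=5 ship[1->2]=5 ship[0->1]=3 prod=3 -> inv=[9 5 5 12]
Step 3: demand=3,sold=3 ship[2->3]=5 ship[1->2]=5 ship[0->1]=3 prod=3 -> inv=[9 3 5 14]
Step 4: demand=3,sold=3 ship[2->3]=5 ship[1->2]=3 ship[0->1]=3 prod=3 -> inv=[9 3 3 16]
Step 5: demand=3,sold=3 ship[2->3]=3 ship[1->2]=3 ship[0->1]=3 prod=3 -> inv=[9 3 3 16]
Step 6: demand=3,sold=3 ship[2->3]=3 ship[1->2]=3 ship[0->1]=3 prod=3 -> inv=[9 3 3 16]

9 3 3 16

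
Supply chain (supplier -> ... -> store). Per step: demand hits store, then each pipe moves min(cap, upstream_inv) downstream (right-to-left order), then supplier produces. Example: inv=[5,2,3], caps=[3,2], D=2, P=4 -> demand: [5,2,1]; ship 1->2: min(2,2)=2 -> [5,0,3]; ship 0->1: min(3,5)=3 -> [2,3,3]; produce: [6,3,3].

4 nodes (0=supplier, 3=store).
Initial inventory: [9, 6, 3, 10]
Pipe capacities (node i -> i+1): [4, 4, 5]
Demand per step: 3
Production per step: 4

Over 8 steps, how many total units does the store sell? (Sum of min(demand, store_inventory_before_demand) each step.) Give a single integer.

Answer: 24

Derivation:
Step 1: sold=3 (running total=3) -> [9 6 4 10]
Step 2: sold=3 (running total=6) -> [9 6 4 11]
Step 3: sold=3 (running total=9) -> [9 6 4 12]
Step 4: sold=3 (running total=12) -> [9 6 4 13]
Step 5: sold=3 (running total=15) -> [9 6 4 14]
Step 6: sold=3 (running total=18) -> [9 6 4 15]
Step 7: sold=3 (running total=21) -> [9 6 4 16]
Step 8: sold=3 (running total=24) -> [9 6 4 17]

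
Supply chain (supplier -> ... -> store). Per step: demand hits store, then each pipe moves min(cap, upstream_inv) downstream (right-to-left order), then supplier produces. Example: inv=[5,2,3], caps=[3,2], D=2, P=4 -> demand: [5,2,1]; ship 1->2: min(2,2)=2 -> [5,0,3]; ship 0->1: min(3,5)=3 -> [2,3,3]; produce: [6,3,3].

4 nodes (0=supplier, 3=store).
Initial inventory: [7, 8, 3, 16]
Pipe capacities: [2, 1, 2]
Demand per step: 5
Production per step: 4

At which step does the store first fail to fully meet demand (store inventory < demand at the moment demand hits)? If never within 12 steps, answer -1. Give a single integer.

Step 1: demand=5,sold=5 ship[2->3]=2 ship[1->2]=1 ship[0->1]=2 prod=4 -> [9 9 2 13]
Step 2: demand=5,sold=5 ship[2->3]=2 ship[1->2]=1 ship[0->1]=2 prod=4 -> [11 10 1 10]
Step 3: demand=5,sold=5 ship[2->3]=1 ship[1->2]=1 ship[0->1]=2 prod=4 -> [13 11 1 6]
Step 4: demand=5,sold=5 ship[2->3]=1 ship[1->2]=1 ship[0->1]=2 prod=4 -> [15 12 1 2]
Step 5: demand=5,sold=2 ship[2->3]=1 ship[1->2]=1 ship[0->1]=2 prod=4 -> [17 13 1 1]
Step 6: demand=5,sold=1 ship[2->3]=1 ship[1->2]=1 ship[0->1]=2 prod=4 -> [19 14 1 1]
Step 7: demand=5,sold=1 ship[2->3]=1 ship[1->2]=1 ship[0->1]=2 prod=4 -> [21 15 1 1]
Step 8: demand=5,sold=1 ship[2->3]=1 ship[1->2]=1 ship[0->1]=2 prod=4 -> [23 16 1 1]
Step 9: demand=5,sold=1 ship[2->3]=1 ship[1->2]=1 ship[0->1]=2 prod=4 -> [25 17 1 1]
Step 10: demand=5,sold=1 ship[2->3]=1 ship[1->2]=1 ship[0->1]=2 prod=4 -> [27 18 1 1]
Step 11: demand=5,sold=1 ship[2->3]=1 ship[1->2]=1 ship[0->1]=2 prod=4 -> [29 19 1 1]
Step 12: demand=5,sold=1 ship[2->3]=1 ship[1->2]=1 ship[0->1]=2 prod=4 -> [31 20 1 1]
First stockout at step 5

5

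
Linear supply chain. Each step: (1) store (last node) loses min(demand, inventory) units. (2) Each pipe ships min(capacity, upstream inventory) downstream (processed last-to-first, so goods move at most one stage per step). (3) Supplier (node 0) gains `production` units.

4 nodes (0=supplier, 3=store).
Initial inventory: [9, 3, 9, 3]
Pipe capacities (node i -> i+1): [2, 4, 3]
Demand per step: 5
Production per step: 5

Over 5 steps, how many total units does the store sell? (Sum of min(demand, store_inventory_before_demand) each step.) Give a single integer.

Answer: 15

Derivation:
Step 1: sold=3 (running total=3) -> [12 2 9 3]
Step 2: sold=3 (running total=6) -> [15 2 8 3]
Step 3: sold=3 (running total=9) -> [18 2 7 3]
Step 4: sold=3 (running total=12) -> [21 2 6 3]
Step 5: sold=3 (running total=15) -> [24 2 5 3]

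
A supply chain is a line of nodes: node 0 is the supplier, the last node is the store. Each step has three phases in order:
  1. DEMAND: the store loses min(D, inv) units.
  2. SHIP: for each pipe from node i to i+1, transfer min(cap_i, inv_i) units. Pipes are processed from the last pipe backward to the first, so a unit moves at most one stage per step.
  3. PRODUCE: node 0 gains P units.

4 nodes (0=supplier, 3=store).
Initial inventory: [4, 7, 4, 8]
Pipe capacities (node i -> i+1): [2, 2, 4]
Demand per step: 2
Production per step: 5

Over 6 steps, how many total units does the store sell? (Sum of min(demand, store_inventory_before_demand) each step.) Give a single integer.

Step 1: sold=2 (running total=2) -> [7 7 2 10]
Step 2: sold=2 (running total=4) -> [10 7 2 10]
Step 3: sold=2 (running total=6) -> [13 7 2 10]
Step 4: sold=2 (running total=8) -> [16 7 2 10]
Step 5: sold=2 (running total=10) -> [19 7 2 10]
Step 6: sold=2 (running total=12) -> [22 7 2 10]

Answer: 12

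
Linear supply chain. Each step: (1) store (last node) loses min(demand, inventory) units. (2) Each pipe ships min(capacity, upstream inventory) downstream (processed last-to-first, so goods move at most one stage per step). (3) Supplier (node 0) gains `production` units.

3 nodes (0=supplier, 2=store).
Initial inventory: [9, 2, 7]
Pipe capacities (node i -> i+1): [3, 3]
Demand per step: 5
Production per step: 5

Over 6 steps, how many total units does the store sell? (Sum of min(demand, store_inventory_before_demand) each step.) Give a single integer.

Step 1: sold=5 (running total=5) -> [11 3 4]
Step 2: sold=4 (running total=9) -> [13 3 3]
Step 3: sold=3 (running total=12) -> [15 3 3]
Step 4: sold=3 (running total=15) -> [17 3 3]
Step 5: sold=3 (running total=18) -> [19 3 3]
Step 6: sold=3 (running total=21) -> [21 3 3]

Answer: 21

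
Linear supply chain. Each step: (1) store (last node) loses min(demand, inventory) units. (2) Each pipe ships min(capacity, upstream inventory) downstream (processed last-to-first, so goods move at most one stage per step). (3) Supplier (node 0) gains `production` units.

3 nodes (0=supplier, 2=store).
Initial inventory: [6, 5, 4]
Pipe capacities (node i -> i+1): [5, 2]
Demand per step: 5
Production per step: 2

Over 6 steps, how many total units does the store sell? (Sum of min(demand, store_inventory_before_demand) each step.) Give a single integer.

Step 1: sold=4 (running total=4) -> [3 8 2]
Step 2: sold=2 (running total=6) -> [2 9 2]
Step 3: sold=2 (running total=8) -> [2 9 2]
Step 4: sold=2 (running total=10) -> [2 9 2]
Step 5: sold=2 (running total=12) -> [2 9 2]
Step 6: sold=2 (running total=14) -> [2 9 2]

Answer: 14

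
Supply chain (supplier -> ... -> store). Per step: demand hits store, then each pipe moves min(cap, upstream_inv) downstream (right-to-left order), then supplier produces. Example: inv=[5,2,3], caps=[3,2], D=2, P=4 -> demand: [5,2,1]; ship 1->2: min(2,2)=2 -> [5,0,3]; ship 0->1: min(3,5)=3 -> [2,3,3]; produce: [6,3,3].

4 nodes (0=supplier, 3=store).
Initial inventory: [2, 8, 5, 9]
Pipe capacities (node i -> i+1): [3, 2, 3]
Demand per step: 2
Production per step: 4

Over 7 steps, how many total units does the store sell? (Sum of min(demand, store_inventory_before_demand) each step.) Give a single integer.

Step 1: sold=2 (running total=2) -> [4 8 4 10]
Step 2: sold=2 (running total=4) -> [5 9 3 11]
Step 3: sold=2 (running total=6) -> [6 10 2 12]
Step 4: sold=2 (running total=8) -> [7 11 2 12]
Step 5: sold=2 (running total=10) -> [8 12 2 12]
Step 6: sold=2 (running total=12) -> [9 13 2 12]
Step 7: sold=2 (running total=14) -> [10 14 2 12]

Answer: 14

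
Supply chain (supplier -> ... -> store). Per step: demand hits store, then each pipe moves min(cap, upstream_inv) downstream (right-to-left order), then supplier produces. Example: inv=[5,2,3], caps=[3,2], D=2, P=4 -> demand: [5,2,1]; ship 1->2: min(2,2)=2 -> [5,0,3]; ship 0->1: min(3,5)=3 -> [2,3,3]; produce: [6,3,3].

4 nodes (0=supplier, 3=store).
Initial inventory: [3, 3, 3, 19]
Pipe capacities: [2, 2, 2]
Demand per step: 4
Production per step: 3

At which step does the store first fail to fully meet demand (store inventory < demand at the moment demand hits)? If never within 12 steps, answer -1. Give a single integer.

Step 1: demand=4,sold=4 ship[2->3]=2 ship[1->2]=2 ship[0->1]=2 prod=3 -> [4 3 3 17]
Step 2: demand=4,sold=4 ship[2->3]=2 ship[1->2]=2 ship[0->1]=2 prod=3 -> [5 3 3 15]
Step 3: demand=4,sold=4 ship[2->3]=2 ship[1->2]=2 ship[0->1]=2 prod=3 -> [6 3 3 13]
Step 4: demand=4,sold=4 ship[2->3]=2 ship[1->2]=2 ship[0->1]=2 prod=3 -> [7 3 3 11]
Step 5: demand=4,sold=4 ship[2->3]=2 ship[1->2]=2 ship[0->1]=2 prod=3 -> [8 3 3 9]
Step 6: demand=4,sold=4 ship[2->3]=2 ship[1->2]=2 ship[0->1]=2 prod=3 -> [9 3 3 7]
Step 7: demand=4,sold=4 ship[2->3]=2 ship[1->2]=2 ship[0->1]=2 prod=3 -> [10 3 3 5]
Step 8: demand=4,sold=4 ship[2->3]=2 ship[1->2]=2 ship[0->1]=2 prod=3 -> [11 3 3 3]
Step 9: demand=4,sold=3 ship[2->3]=2 ship[1->2]=2 ship[0->1]=2 prod=3 -> [12 3 3 2]
Step 10: demand=4,sold=2 ship[2->3]=2 ship[1->2]=2 ship[0->1]=2 prod=3 -> [13 3 3 2]
Step 11: demand=4,sold=2 ship[2->3]=2 ship[1->2]=2 ship[0->1]=2 prod=3 -> [14 3 3 2]
Step 12: demand=4,sold=2 ship[2->3]=2 ship[1->2]=2 ship[0->1]=2 prod=3 -> [15 3 3 2]
First stockout at step 9

9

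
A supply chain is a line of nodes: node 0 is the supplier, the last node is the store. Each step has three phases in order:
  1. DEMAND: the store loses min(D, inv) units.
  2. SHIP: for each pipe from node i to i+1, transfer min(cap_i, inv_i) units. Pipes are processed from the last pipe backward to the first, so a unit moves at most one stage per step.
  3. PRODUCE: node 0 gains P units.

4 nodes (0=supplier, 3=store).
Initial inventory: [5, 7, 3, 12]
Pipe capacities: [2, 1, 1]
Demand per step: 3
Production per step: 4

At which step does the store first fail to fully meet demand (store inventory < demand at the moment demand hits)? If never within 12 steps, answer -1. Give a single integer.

Step 1: demand=3,sold=3 ship[2->3]=1 ship[1->2]=1 ship[0->1]=2 prod=4 -> [7 8 3 10]
Step 2: demand=3,sold=3 ship[2->3]=1 ship[1->2]=1 ship[0->1]=2 prod=4 -> [9 9 3 8]
Step 3: demand=3,sold=3 ship[2->3]=1 ship[1->2]=1 ship[0->1]=2 prod=4 -> [11 10 3 6]
Step 4: demand=3,sold=3 ship[2->3]=1 ship[1->2]=1 ship[0->1]=2 prod=4 -> [13 11 3 4]
Step 5: demand=3,sold=3 ship[2->3]=1 ship[1->2]=1 ship[0->1]=2 prod=4 -> [15 12 3 2]
Step 6: demand=3,sold=2 ship[2->3]=1 ship[1->2]=1 ship[0->1]=2 prod=4 -> [17 13 3 1]
Step 7: demand=3,sold=1 ship[2->3]=1 ship[1->2]=1 ship[0->1]=2 prod=4 -> [19 14 3 1]
Step 8: demand=3,sold=1 ship[2->3]=1 ship[1->2]=1 ship[0->1]=2 prod=4 -> [21 15 3 1]
Step 9: demand=3,sold=1 ship[2->3]=1 ship[1->2]=1 ship[0->1]=2 prod=4 -> [23 16 3 1]
Step 10: demand=3,sold=1 ship[2->3]=1 ship[1->2]=1 ship[0->1]=2 prod=4 -> [25 17 3 1]
Step 11: demand=3,sold=1 ship[2->3]=1 ship[1->2]=1 ship[0->1]=2 prod=4 -> [27 18 3 1]
Step 12: demand=3,sold=1 ship[2->3]=1 ship[1->2]=1 ship[0->1]=2 prod=4 -> [29 19 3 1]
First stockout at step 6

6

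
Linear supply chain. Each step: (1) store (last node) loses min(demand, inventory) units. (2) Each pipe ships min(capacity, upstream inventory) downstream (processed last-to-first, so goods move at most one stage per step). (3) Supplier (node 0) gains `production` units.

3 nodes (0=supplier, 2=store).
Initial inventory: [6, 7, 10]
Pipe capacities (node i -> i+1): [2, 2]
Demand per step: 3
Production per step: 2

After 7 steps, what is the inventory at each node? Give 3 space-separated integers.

Step 1: demand=3,sold=3 ship[1->2]=2 ship[0->1]=2 prod=2 -> inv=[6 7 9]
Step 2: demand=3,sold=3 ship[1->2]=2 ship[0->1]=2 prod=2 -> inv=[6 7 8]
Step 3: demand=3,sold=3 ship[1->2]=2 ship[0->1]=2 prod=2 -> inv=[6 7 7]
Step 4: demand=3,sold=3 ship[1->2]=2 ship[0->1]=2 prod=2 -> inv=[6 7 6]
Step 5: demand=3,sold=3 ship[1->2]=2 ship[0->1]=2 prod=2 -> inv=[6 7 5]
Step 6: demand=3,sold=3 ship[1->2]=2 ship[0->1]=2 prod=2 -> inv=[6 7 4]
Step 7: demand=3,sold=3 ship[1->2]=2 ship[0->1]=2 prod=2 -> inv=[6 7 3]

6 7 3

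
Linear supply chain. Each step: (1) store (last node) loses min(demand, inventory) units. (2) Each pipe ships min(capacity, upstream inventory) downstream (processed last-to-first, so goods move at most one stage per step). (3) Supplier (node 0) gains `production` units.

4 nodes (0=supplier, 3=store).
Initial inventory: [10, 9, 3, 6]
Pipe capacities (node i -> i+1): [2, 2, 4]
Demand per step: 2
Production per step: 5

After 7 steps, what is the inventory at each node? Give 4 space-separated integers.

Step 1: demand=2,sold=2 ship[2->3]=3 ship[1->2]=2 ship[0->1]=2 prod=5 -> inv=[13 9 2 7]
Step 2: demand=2,sold=2 ship[2->3]=2 ship[1->2]=2 ship[0->1]=2 prod=5 -> inv=[16 9 2 7]
Step 3: demand=2,sold=2 ship[2->3]=2 ship[1->2]=2 ship[0->1]=2 prod=5 -> inv=[19 9 2 7]
Step 4: demand=2,sold=2 ship[2->3]=2 ship[1->2]=2 ship[0->1]=2 prod=5 -> inv=[22 9 2 7]
Step 5: demand=2,sold=2 ship[2->3]=2 ship[1->2]=2 ship[0->1]=2 prod=5 -> inv=[25 9 2 7]
Step 6: demand=2,sold=2 ship[2->3]=2 ship[1->2]=2 ship[0->1]=2 prod=5 -> inv=[28 9 2 7]
Step 7: demand=2,sold=2 ship[2->3]=2 ship[1->2]=2 ship[0->1]=2 prod=5 -> inv=[31 9 2 7]

31 9 2 7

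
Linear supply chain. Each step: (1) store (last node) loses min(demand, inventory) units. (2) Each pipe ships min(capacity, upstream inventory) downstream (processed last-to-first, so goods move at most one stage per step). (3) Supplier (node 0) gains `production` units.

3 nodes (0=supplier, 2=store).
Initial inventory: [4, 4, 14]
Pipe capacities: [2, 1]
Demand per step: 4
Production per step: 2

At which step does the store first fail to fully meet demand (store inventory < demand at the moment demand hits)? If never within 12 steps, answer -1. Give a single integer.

Step 1: demand=4,sold=4 ship[1->2]=1 ship[0->1]=2 prod=2 -> [4 5 11]
Step 2: demand=4,sold=4 ship[1->2]=1 ship[0->1]=2 prod=2 -> [4 6 8]
Step 3: demand=4,sold=4 ship[1->2]=1 ship[0->1]=2 prod=2 -> [4 7 5]
Step 4: demand=4,sold=4 ship[1->2]=1 ship[0->1]=2 prod=2 -> [4 8 2]
Step 5: demand=4,sold=2 ship[1->2]=1 ship[0->1]=2 prod=2 -> [4 9 1]
Step 6: demand=4,sold=1 ship[1->2]=1 ship[0->1]=2 prod=2 -> [4 10 1]
Step 7: demand=4,sold=1 ship[1->2]=1 ship[0->1]=2 prod=2 -> [4 11 1]
Step 8: demand=4,sold=1 ship[1->2]=1 ship[0->1]=2 prod=2 -> [4 12 1]
Step 9: demand=4,sold=1 ship[1->2]=1 ship[0->1]=2 prod=2 -> [4 13 1]
Step 10: demand=4,sold=1 ship[1->2]=1 ship[0->1]=2 prod=2 -> [4 14 1]
Step 11: demand=4,sold=1 ship[1->2]=1 ship[0->1]=2 prod=2 -> [4 15 1]
Step 12: demand=4,sold=1 ship[1->2]=1 ship[0->1]=2 prod=2 -> [4 16 1]
First stockout at step 5

5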